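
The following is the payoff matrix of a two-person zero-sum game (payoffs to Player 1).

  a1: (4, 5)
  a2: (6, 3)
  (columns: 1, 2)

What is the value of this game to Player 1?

Row minima: a1 → 4, a2 → 3; maximin = 4.
Column maxima: 1 → 6, 2 → 5; minimax = 5.
4 ≠ 5, so there is no saddle point; optimal play is mixed.
Let Player 1 play a1 with probability p. Expected payoff against 1: 4p + 6(1−p) = −2p + 6; against 2: 5p + 3(1−p) = 2p + 3.
Setting these equal: −2p + 6 = 2p + 3 ⇒ −4p = -3 ⇒ p = 3/4, and the value is (-2)·(3/4) + 6 = 9/2.
For Player 2: with q = P(1), equating a1's and a2's payoffs gives −q + 5 = 3q + 3 ⇒ q = 1/2.

9/2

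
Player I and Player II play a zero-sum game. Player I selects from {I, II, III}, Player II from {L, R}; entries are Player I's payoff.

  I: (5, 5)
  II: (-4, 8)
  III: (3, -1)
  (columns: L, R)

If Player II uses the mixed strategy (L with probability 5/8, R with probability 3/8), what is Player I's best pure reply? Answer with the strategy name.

I

Expected payoff of I: (5/8)·5 + (3/8)·5 = 5.
Expected payoff of II: (5/8)·(-4) + (3/8)·8 = 1/2.
Expected payoff of III: (5/8)·3 + (3/8)·(-1) = 3/2.
The largest is 5, so Player I's best response is I.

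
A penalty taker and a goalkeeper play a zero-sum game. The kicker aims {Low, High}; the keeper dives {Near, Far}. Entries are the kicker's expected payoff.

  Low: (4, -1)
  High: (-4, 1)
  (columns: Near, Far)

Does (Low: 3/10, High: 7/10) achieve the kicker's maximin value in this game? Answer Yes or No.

No

Against Near this mix gives (3/10)·4 + (7/10)·(-4) = -8/5.
Against Far this mix gives (3/10)·(-1) + (7/10)·1 = 2/5.
The keeper will play Near, holding the kicker to -8/5. Shifting weight toward the row that does better against Near would raise this floor (the equalizing mix achieves 0 against both Near and Far), so the proposed strategy is not optimal.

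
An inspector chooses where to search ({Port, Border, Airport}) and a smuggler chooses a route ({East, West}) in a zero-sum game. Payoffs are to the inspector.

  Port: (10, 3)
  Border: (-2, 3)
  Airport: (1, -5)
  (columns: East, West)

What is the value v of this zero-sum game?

Row minima: Port → 3, Border → -2, Airport → -5; maximin = 3.
Column maxima: East → 10, West → 3; minimax = 3.
Since maximin = minimax = 3, there is a saddle point and the value is 3.

3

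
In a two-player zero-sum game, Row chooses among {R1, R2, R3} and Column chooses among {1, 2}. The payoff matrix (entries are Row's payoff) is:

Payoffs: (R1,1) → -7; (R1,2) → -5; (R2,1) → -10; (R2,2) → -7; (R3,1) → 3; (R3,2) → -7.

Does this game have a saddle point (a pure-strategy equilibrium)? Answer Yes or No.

Row minima: R1 → -7, R2 → -10, R3 → -7; maximin = -7.
Column maxima: 1 → 3, 2 → -5; minimax = -5.
-7 ≠ -5, so no pure-strategy equilibrium exists.

No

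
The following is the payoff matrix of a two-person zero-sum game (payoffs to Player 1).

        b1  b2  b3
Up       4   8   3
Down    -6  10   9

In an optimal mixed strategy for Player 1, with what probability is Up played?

Row minima: Up → 3, Down → -6; maximin = 3.
Column maxima: b1 → 4, b2 → 10, b3 → 9; minimax = 4.
3 ≠ 4, so there is no saddle point; optimal play is mixed.
b2 is strictly dominated by b1 (it gives Player 1 strictly more in every row), so Player 2 never plays it.
On the remaining 2×2 (Up, Down vs b1, b3):
Let Player 1 play Up with probability p. Expected payoff against b1: 4p + (-6)(1−p) = 10p − 6; against b3: 3p + 9(1−p) = −6p + 9.
Setting these equal: 10p − 6 = −6p + 9 ⇒ 16p = 15 ⇒ p = 15/16, and the value is (10)·(15/16) − 6 = 27/8.
For Player 2: with q = P(b1), equating Up's and Down's payoffs gives q + 3 = −15q + 9 ⇒ q = 3/8.

15/16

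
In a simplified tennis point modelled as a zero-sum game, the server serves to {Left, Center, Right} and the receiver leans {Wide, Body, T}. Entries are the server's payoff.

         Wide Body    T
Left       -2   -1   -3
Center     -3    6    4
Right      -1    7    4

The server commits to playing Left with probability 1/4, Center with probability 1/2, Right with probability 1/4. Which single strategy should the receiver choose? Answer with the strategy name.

If the receiver plays Wide, the server's expected payoff is (1/4)·(-2) + (1/2)·(-3) + (1/4)·(-1) = -9/4.
If the receiver plays Body, the server's expected payoff is (1/4)·(-1) + (1/2)·6 + (1/4)·7 = 9/2.
If the receiver plays T, the server's expected payoff is (1/4)·(-3) + (1/2)·4 + (1/4)·4 = 9/4.
The receiver minimizes the server's payoff; the smallest is -9/4, so the best response is Wide.

Wide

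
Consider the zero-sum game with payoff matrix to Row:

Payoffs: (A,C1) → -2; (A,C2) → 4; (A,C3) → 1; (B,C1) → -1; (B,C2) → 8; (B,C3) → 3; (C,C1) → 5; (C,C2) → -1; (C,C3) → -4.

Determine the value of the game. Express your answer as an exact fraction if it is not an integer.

11/13

Row minima: A → -2, B → -1, C → -4; maximin = -1.
Column maxima: C1 → 5, C2 → 8, C3 → 3; minimax = 3.
-1 ≠ 3, so there is no saddle point; optimal play is mixed.
A is strictly dominated by B, so Row never plays it.
C2 is strictly dominated by C3 (it gives Row strictly more in every row), so Column never plays it.
On the remaining 2×2 (B, C vs C1, C3):
Let Row play B with probability p. Expected payoff against C1: (-1)p + 5(1−p) = −6p + 5; against C3: 3p + (-4)(1−p) = 7p − 4.
Setting these equal: −6p + 5 = 7p − 4 ⇒ −13p = -9 ⇒ p = 9/13, and the value is (-6)·(9/13) + 5 = 11/13.
For Column: with q = P(C1), equating B's and C's payoffs gives −4q + 3 = 9q − 4 ⇒ q = 7/13.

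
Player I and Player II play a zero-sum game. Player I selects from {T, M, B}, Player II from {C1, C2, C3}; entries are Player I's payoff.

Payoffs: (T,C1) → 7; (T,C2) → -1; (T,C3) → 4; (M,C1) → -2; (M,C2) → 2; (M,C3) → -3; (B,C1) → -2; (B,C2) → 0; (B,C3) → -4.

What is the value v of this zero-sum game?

1/2

Row minima: T → -1, M → -3, B → -4; maximin = -1.
Column maxima: C1 → 7, C2 → 2, C3 → 4; minimax = 2.
-1 ≠ 2, so there is no saddle point; optimal play is mixed.
C1 is strictly dominated by C3 (it gives Player I strictly more in every row), so Player II never plays it.
With C1 eliminated, B is strictly dominated by M (M gives Player I strictly more in every remaining column), so Player I never plays it.
On the remaining 2×2 (T, M vs C2, C3):
Let Player I play T with probability p. Expected payoff against C2: (-1)p + 2(1−p) = −3p + 2; against C3: 4p + (-3)(1−p) = 7p − 3.
Setting these equal: −3p + 2 = 7p − 3 ⇒ −10p = -5 ⇒ p = 1/2, and the value is (-3)·(1/2) + 2 = 1/2.
For Player II: with q = P(C2), equating T's and M's payoffs gives −5q + 4 = 5q − 3 ⇒ q = 7/10.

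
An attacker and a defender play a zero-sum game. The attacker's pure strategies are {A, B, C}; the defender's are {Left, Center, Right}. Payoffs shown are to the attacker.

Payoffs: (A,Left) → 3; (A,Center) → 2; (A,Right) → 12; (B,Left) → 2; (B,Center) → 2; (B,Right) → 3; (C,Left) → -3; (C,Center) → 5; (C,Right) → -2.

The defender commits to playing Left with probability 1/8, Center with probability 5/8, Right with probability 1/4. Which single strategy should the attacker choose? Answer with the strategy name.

Expected payoff of A: (1/8)·3 + (5/8)·2 + (1/4)·12 = 37/8.
Expected payoff of B: (1/8)·2 + (5/8)·2 + (1/4)·3 = 9/4.
Expected payoff of C: (1/8)·(-3) + (5/8)·5 + (1/4)·(-2) = 9/4.
The largest is 37/8, so the attacker's best response is A.

A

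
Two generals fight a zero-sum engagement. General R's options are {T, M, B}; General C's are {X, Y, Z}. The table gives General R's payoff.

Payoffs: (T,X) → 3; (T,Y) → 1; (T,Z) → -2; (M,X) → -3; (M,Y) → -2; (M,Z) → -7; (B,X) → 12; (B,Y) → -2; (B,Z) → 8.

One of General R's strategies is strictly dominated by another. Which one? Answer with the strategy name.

M

T gives a strictly higher payoff than M against every column: 3 > -3, 1 > -2, -2 > -7.
So M is strictly dominated and General R never plays it.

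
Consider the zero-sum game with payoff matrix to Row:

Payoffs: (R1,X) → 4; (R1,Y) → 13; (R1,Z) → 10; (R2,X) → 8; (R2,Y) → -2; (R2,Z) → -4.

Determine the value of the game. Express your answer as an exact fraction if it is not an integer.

Row minima: R1 → 4, R2 → -4; maximin = 4.
Column maxima: X → 8, Y → 13, Z → 10; minimax = 8.
4 ≠ 8, so there is no saddle point; optimal play is mixed.
Y is strictly dominated by Z (it gives Row strictly more in every row), so Column never plays it.
On the remaining 2×2 (R1, R2 vs X, Z):
Let Row play R1 with probability p. Expected payoff against X: 4p + 8(1−p) = −4p + 8; against Z: 10p + (-4)(1−p) = 14p − 4.
Setting these equal: −4p + 8 = 14p − 4 ⇒ −18p = -12 ⇒ p = 2/3, and the value is (-4)·(2/3) + 8 = 16/3.
For Column: with q = P(X), equating R1's and R2's payoffs gives −6q + 10 = 12q − 4 ⇒ q = 7/9.

16/3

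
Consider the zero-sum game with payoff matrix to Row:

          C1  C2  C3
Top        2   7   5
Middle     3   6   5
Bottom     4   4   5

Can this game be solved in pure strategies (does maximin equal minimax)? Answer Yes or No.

Yes

Row minima: Top → 2, Middle → 3, Bottom → 4; maximin = 4.
Column maxima: C1 → 4, C2 → 7, C3 → 5; minimax = 4.
maximin = minimax = 4, so a saddle point exists.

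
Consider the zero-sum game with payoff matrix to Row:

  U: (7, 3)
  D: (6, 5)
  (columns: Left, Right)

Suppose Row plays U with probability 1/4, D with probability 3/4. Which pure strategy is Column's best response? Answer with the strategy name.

If Column plays Left, Row's expected payoff is (1/4)·7 + (3/4)·6 = 25/4.
If Column plays Right, Row's expected payoff is (1/4)·3 + (3/4)·5 = 9/2.
Column minimizes Row's payoff; the smallest is 9/2, so the best response is Right.

Right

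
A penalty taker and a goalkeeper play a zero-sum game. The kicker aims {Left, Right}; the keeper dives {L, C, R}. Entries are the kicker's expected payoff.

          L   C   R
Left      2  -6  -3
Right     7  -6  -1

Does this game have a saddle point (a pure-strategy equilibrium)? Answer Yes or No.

Row minima: Left → -6, Right → -6; maximin = -6.
Column maxima: L → 7, C → -6, R → -1; minimax = -6.
maximin = minimax = -6, so a saddle point exists.

Yes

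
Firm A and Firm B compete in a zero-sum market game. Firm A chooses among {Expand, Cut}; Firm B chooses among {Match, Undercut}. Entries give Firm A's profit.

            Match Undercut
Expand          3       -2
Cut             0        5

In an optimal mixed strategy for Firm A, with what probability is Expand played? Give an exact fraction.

Row minima: Expand → -2, Cut → 0; maximin = 0.
Column maxima: Match → 3, Undercut → 5; minimax = 3.
0 ≠ 3, so there is no saddle point; optimal play is mixed.
Let Firm A play Expand with probability p. Expected payoff against Match: 3p + 0(1−p) = 3p; against Undercut: (-2)p + 5(1−p) = −7p + 5.
Setting these equal: 3p = −7p + 5 ⇒ 10p = 5 ⇒ p = 1/2, and the value is (3)·(1/2) = 3/2.
For Firm B: with q = P(Match), equating Expand's and Cut's payoffs gives 5q − 2 = −5q + 5 ⇒ q = 7/10.

1/2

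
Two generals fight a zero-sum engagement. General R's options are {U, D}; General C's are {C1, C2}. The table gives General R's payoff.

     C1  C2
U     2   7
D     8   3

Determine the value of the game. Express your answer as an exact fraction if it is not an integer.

Row minima: U → 2, D → 3; maximin = 3.
Column maxima: C1 → 8, C2 → 7; minimax = 7.
3 ≠ 7, so there is no saddle point; optimal play is mixed.
Let General R play U with probability p. Expected payoff against C1: 2p + 8(1−p) = −6p + 8; against C2: 7p + 3(1−p) = 4p + 3.
Setting these equal: −6p + 8 = 4p + 3 ⇒ −10p = -5 ⇒ p = 1/2, and the value is (-6)·(1/2) + 8 = 5.
For General C: with q = P(C1), equating U's and D's payoffs gives −5q + 7 = 5q + 3 ⇒ q = 2/5.

5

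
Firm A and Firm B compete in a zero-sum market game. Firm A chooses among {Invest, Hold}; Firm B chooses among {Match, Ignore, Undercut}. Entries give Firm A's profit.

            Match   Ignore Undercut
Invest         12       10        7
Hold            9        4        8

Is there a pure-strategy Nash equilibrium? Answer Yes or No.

Row minima: Invest → 7, Hold → 4; maximin = 7.
Column maxima: Match → 12, Ignore → 10, Undercut → 8; minimax = 8.
7 ≠ 8, so no pure-strategy equilibrium exists.

No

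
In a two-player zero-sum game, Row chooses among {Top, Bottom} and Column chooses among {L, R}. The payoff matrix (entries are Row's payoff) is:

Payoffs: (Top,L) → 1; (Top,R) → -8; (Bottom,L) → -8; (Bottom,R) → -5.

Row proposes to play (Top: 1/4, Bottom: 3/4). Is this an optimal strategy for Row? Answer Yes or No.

Yes

Against L this mix gives (1/4)·1 + (3/4)·(-8) = -23/4.
Against R this mix gives (1/4)·(-8) + (3/4)·(-5) = -23/4.
All of Column's active replies (L, R) yield -23/4, and no column does worse for Row. The mix makes Column indifferent and guarantees -23/4, so it is optimal.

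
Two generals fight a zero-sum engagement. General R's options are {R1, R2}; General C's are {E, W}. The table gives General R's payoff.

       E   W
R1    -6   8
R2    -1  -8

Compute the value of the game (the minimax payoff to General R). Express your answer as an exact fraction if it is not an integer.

-8/3

Row minima: R1 → -6, R2 → -8; maximin = -6.
Column maxima: E → -1, W → 8; minimax = -1.
-6 ≠ -1, so there is no saddle point; optimal play is mixed.
Let General R play R1 with probability p. Expected payoff against E: (-6)p + (-1)(1−p) = −5p − 1; against W: 8p + (-8)(1−p) = 16p − 8.
Setting these equal: −5p − 1 = 16p − 8 ⇒ −21p = -7 ⇒ p = 1/3, and the value is (-5)·(1/3) − 1 = -8/3.
For General C: with q = P(E), equating R1's and R2's payoffs gives −14q + 8 = 7q − 8 ⇒ q = 16/21.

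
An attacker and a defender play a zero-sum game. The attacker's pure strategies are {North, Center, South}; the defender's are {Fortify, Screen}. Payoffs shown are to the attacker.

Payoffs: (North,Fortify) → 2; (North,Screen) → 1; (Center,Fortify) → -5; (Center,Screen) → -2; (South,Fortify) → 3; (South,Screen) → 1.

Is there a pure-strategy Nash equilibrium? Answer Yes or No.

Yes

Row minima: North → 1, Center → -5, South → 1; maximin = 1.
Column maxima: Fortify → 3, Screen → 1; minimax = 1.
maximin = minimax = 1, so a saddle point exists.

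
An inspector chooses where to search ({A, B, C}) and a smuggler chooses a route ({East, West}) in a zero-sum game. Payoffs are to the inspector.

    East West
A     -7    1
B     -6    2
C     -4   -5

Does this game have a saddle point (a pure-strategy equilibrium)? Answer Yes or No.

No

Row minima: A → -7, B → -6, C → -5; maximin = -5.
Column maxima: East → -4, West → 2; minimax = -4.
-5 ≠ -4, so no pure-strategy equilibrium exists.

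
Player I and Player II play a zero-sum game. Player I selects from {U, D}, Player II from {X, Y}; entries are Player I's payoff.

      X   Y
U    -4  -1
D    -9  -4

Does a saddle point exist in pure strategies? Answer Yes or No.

Yes

Row minima: U → -4, D → -9; maximin = -4.
Column maxima: X → -4, Y → -1; minimax = -4.
maximin = minimax = -4, so a saddle point exists.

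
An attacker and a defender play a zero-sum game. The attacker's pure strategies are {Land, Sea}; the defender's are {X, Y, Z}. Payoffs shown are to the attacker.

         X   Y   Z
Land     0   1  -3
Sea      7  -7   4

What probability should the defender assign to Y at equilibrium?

Row minima: Land → -3, Sea → -7; maximin = -3.
Column maxima: X → 7, Y → 1, Z → 4; minimax = 1.
-3 ≠ 1, so there is no saddle point; optimal play is mixed.
X is strictly dominated by Z (it gives the attacker strictly more in every row), so the defender never plays it.
On the remaining 2×2 (Land, Sea vs Y, Z):
Let the attacker play Land with probability p. Expected payoff against Y: 1p + (-7)(1−p) = 8p − 7; against Z: (-3)p + 4(1−p) = −7p + 4.
Setting these equal: 8p − 7 = −7p + 4 ⇒ 15p = 11 ⇒ p = 11/15, and the value is (8)·(11/15) − 7 = -17/15.
For the defender: with q = P(Y), equating Land's and Sea's payoffs gives 4q − 3 = −11q + 4 ⇒ q = 7/15.

7/15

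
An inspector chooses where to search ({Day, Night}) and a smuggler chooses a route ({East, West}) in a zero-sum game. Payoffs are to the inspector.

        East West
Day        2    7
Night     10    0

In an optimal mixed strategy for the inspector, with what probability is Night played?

Row minima: Day → 2, Night → 0; maximin = 2.
Column maxima: East → 10, West → 7; minimax = 7.
2 ≠ 7, so there is no saddle point; optimal play is mixed.
Let the inspector play Day with probability p. Expected payoff against East: 2p + 10(1−p) = −8p + 10; against West: 7p + 0(1−p) = 7p.
Setting these equal: −8p + 10 = 7p ⇒ −15p = -10 ⇒ p = 2/3, and the value is (-8)·(2/3) + 10 = 14/3.
For the smuggler: with q = P(East), equating Day's and Night's payoffs gives −5q + 7 = 10q ⇒ q = 7/15.

1/3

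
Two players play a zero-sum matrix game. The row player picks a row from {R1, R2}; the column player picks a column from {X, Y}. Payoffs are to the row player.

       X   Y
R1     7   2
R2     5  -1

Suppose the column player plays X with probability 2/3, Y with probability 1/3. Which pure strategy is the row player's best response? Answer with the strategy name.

R1

Expected payoff of R1: (2/3)·7 + (1/3)·2 = 16/3.
Expected payoff of R2: (2/3)·5 + (1/3)·(-1) = 3.
The largest is 16/3, so the row player's best response is R1.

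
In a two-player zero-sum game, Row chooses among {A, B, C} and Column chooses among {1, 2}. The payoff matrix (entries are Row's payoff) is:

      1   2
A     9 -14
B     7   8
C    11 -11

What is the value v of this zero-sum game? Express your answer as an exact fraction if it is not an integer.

Row minima: A → -14, B → 7, C → -11; maximin = 7.
Column maxima: 1 → 11, 2 → 8; minimax = 8.
7 ≠ 8, so there is no saddle point; optimal play is mixed.
A is strictly dominated by C, so Row never plays it.
On the remaining 2×2 (B, C vs 1, 2):
Let Row play B with probability p. Expected payoff against 1: 7p + 11(1−p) = −4p + 11; against 2: 8p + (-11)(1−p) = 19p − 11.
Setting these equal: −4p + 11 = 19p − 11 ⇒ −23p = -22 ⇒ p = 22/23, and the value is (-4)·(22/23) + 11 = 165/23.
For Column: with q = P(1), equating B's and C's payoffs gives −q + 8 = 22q − 11 ⇒ q = 19/23.

165/23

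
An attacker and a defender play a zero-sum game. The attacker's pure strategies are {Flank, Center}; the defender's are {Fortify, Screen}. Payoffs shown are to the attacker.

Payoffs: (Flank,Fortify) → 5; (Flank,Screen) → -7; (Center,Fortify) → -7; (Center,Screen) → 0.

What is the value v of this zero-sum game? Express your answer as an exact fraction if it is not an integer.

-49/19

Row minima: Flank → -7, Center → -7; maximin = -7.
Column maxima: Fortify → 5, Screen → 0; minimax = 0.
-7 ≠ 0, so there is no saddle point; optimal play is mixed.
Let the attacker play Flank with probability p. Expected payoff against Fortify: 5p + (-7)(1−p) = 12p − 7; against Screen: (-7)p + 0(1−p) = −7p.
Setting these equal: 12p − 7 = −7p ⇒ 19p = 7 ⇒ p = 7/19, and the value is (12)·(7/19) − 7 = -49/19.
For the defender: with q = P(Fortify), equating Flank's and Center's payoffs gives 12q − 7 = −7q ⇒ q = 7/19.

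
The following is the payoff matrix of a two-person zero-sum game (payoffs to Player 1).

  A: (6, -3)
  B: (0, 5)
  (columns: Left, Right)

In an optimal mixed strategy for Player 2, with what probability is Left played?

4/7

Row minima: A → -3, B → 0; maximin = 0.
Column maxima: Left → 6, Right → 5; minimax = 5.
0 ≠ 5, so there is no saddle point; optimal play is mixed.
Let Player 1 play A with probability p. Expected payoff against Left: 6p + 0(1−p) = 6p; against Right: (-3)p + 5(1−p) = −8p + 5.
Setting these equal: 6p = −8p + 5 ⇒ 14p = 5 ⇒ p = 5/14, and the value is (6)·(5/14) = 15/7.
For Player 2: with q = P(Left), equating A's and B's payoffs gives 9q − 3 = −5q + 5 ⇒ q = 4/7.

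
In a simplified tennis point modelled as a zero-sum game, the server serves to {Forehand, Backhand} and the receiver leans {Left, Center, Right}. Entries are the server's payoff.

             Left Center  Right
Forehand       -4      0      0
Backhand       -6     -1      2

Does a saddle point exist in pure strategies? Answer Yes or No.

Row minima: Forehand → -4, Backhand → -6; maximin = -4.
Column maxima: Left → -4, Center → 0, Right → 2; minimax = -4.
maximin = minimax = -4, so a saddle point exists.

Yes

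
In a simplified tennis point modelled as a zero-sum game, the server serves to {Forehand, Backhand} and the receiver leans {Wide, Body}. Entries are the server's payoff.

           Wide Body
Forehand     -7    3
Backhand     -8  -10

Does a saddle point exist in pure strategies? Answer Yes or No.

Yes

Row minima: Forehand → -7, Backhand → -10; maximin = -7.
Column maxima: Wide → -7, Body → 3; minimax = -7.
maximin = minimax = -7, so a saddle point exists.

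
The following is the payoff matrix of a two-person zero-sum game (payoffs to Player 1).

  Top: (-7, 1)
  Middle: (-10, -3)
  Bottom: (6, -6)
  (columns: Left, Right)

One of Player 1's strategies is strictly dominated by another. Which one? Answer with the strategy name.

Middle

Top gives a strictly higher payoff than Middle against every column: -7 > -10, 1 > -3.
So Middle is strictly dominated and Player 1 never plays it.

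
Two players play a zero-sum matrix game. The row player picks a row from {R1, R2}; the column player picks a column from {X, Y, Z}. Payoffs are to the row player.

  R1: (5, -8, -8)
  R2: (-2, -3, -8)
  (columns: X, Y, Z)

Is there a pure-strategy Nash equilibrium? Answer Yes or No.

Yes

Row minima: R1 → -8, R2 → -8; maximin = -8.
Column maxima: X → 5, Y → -3, Z → -8; minimax = -8.
maximin = minimax = -8, so a saddle point exists.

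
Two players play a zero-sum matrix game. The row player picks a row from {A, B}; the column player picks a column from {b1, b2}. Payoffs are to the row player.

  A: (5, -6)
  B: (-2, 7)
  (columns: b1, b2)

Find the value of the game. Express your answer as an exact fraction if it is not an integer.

Row minima: A → -6, B → -2; maximin = -2.
Column maxima: b1 → 5, b2 → 7; minimax = 5.
-2 ≠ 5, so there is no saddle point; optimal play is mixed.
Let the row player play A with probability p. Expected payoff against b1: 5p + (-2)(1−p) = 7p − 2; against b2: (-6)p + 7(1−p) = −13p + 7.
Setting these equal: 7p − 2 = −13p + 7 ⇒ 20p = 9 ⇒ p = 9/20, and the value is (7)·(9/20) − 2 = 23/20.
For the column player: with q = P(b1), equating A's and B's payoffs gives 11q − 6 = −9q + 7 ⇒ q = 13/20.

23/20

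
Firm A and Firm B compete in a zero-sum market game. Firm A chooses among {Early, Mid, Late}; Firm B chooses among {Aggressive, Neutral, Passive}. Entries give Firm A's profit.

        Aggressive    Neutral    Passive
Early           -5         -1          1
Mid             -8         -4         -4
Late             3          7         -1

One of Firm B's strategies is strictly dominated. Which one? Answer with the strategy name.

Aggressive holds Firm A's payoff strictly below Neutral in every row: -5 < -1, -8 < -4, 3 < 7.
So Neutral is strictly dominated for Firm B.

Neutral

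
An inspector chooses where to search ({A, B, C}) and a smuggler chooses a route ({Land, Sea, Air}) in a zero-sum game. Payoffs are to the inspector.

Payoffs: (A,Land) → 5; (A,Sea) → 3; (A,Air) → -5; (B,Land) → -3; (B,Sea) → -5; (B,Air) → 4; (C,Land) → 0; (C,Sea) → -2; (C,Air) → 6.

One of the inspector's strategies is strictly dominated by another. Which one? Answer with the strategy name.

B

C gives a strictly higher payoff than B against every column: 0 > -3, -2 > -5, 6 > 4.
So B is strictly dominated and the inspector never plays it.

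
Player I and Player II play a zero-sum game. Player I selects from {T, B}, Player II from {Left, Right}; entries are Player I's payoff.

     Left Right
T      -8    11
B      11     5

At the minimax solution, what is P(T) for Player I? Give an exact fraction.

Row minima: T → -8, B → 5; maximin = 5.
Column maxima: Left → 11, Right → 11; minimax = 11.
5 ≠ 11, so there is no saddle point; optimal play is mixed.
Let Player I play T with probability p. Expected payoff against Left: (-8)p + 11(1−p) = −19p + 11; against Right: 11p + 5(1−p) = 6p + 5.
Setting these equal: −19p + 11 = 6p + 5 ⇒ −25p = -6 ⇒ p = 6/25, and the value is (-19)·(6/25) + 11 = 161/25.
For Player II: with q = P(Left), equating T's and B's payoffs gives −19q + 11 = 6q + 5 ⇒ q = 6/25.

6/25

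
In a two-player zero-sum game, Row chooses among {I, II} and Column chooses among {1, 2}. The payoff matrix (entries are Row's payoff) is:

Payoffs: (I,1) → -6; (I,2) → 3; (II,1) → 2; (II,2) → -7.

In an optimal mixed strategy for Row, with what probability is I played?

1/2

Row minima: I → -6, II → -7; maximin = -6.
Column maxima: 1 → 2, 2 → 3; minimax = 2.
-6 ≠ 2, so there is no saddle point; optimal play is mixed.
Let Row play I with probability p. Expected payoff against 1: (-6)p + 2(1−p) = −8p + 2; against 2: 3p + (-7)(1−p) = 10p − 7.
Setting these equal: −8p + 2 = 10p − 7 ⇒ −18p = -9 ⇒ p = 1/2, and the value is (-8)·(1/2) + 2 = -2.
For Column: with q = P(1), equating I's and II's payoffs gives −9q + 3 = 9q − 7 ⇒ q = 5/9.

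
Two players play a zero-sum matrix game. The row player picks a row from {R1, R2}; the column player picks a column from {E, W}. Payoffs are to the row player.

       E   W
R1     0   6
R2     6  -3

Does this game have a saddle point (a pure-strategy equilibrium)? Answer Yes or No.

No

Row minima: R1 → 0, R2 → -3; maximin = 0.
Column maxima: E → 6, W → 6; minimax = 6.
0 ≠ 6, so no pure-strategy equilibrium exists.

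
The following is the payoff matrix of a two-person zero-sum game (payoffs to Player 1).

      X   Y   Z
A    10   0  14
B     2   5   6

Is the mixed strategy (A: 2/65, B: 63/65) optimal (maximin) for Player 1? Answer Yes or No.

No

Against X this mix gives (2/65)·10 + (63/65)·2 = 146/65.
Against Y this mix gives (2/65)·0 + (63/65)·5 = 63/13.
Against Z this mix gives (2/65)·14 + (63/65)·6 = 406/65.
Player 2 will play X, holding Player 1 to 146/65. Shifting weight toward the row that does better against X would raise this floor (the equalizing mix achieves 50/13 against both X and Y), so the proposed strategy is not optimal.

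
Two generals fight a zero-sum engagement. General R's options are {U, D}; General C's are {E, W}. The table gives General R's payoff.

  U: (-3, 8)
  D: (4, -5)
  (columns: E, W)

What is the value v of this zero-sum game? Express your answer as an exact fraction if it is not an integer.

Row minima: U → -3, D → -5; maximin = -3.
Column maxima: E → 4, W → 8; minimax = 4.
-3 ≠ 4, so there is no saddle point; optimal play is mixed.
Let General R play U with probability p. Expected payoff against E: (-3)p + 4(1−p) = −7p + 4; against W: 8p + (-5)(1−p) = 13p − 5.
Setting these equal: −7p + 4 = 13p − 5 ⇒ −20p = -9 ⇒ p = 9/20, and the value is (-7)·(9/20) + 4 = 17/20.
For General C: with q = P(E), equating U's and D's payoffs gives −11q + 8 = 9q − 5 ⇒ q = 13/20.

17/20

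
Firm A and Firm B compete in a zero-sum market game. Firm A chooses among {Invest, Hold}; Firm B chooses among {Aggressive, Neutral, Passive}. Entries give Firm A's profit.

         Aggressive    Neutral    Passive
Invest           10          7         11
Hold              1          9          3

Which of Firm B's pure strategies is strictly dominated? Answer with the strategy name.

Passive

Aggressive holds Firm A's payoff strictly below Passive in every row: 10 < 11, 1 < 3.
So Passive is strictly dominated for Firm B.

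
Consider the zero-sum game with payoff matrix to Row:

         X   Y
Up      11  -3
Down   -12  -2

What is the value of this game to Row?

-29/12

Row minima: Up → -3, Down → -12; maximin = -3.
Column maxima: X → 11, Y → -2; minimax = -2.
-3 ≠ -2, so there is no saddle point; optimal play is mixed.
Let Row play Up with probability p. Expected payoff against X: 11p + (-12)(1−p) = 23p − 12; against Y: (-3)p + (-2)(1−p) = −p − 2.
Setting these equal: 23p − 12 = −p − 2 ⇒ 24p = 10 ⇒ p = 5/12, and the value is (23)·(5/12) − 12 = -29/12.
For Column: with q = P(X), equating Up's and Down's payoffs gives 14q − 3 = −10q − 2 ⇒ q = 1/24.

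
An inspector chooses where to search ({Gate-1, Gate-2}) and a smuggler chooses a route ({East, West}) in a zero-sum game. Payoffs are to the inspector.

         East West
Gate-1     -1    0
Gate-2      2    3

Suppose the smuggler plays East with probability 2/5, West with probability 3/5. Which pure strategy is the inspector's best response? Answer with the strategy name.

Expected payoff of Gate-1: (2/5)·(-1) + (3/5)·0 = -2/5.
Expected payoff of Gate-2: (2/5)·2 + (3/5)·3 = 13/5.
The largest is 13/5, so the inspector's best response is Gate-2.

Gate-2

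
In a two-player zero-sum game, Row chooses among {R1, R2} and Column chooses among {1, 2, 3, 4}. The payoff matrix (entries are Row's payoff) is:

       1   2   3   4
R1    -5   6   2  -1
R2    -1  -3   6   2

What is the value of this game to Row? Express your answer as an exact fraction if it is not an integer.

-21/13

Row minima: R1 → -5, R2 → -3; maximin = -3.
Column maxima: 1 → -1, 2 → 6, 3 → 6, 4 → 2; minimax = -1.
-3 ≠ -1, so there is no saddle point; optimal play is mixed.
3 is strictly dominated by 1 (it gives Row strictly more in every row), so Column never plays it.
4 is strictly dominated by 1 (it gives Row strictly more in every row), so Column never plays it.
On the remaining 2×2 (R1, R2 vs 1, 2):
Let Row play R1 with probability p. Expected payoff against 1: (-5)p + (-1)(1−p) = −4p − 1; against 2: 6p + (-3)(1−p) = 9p − 3.
Setting these equal: −4p − 1 = 9p − 3 ⇒ −13p = -2 ⇒ p = 2/13, and the value is (-4)·(2/13) − 1 = -21/13.
For Column: with q = P(1), equating R1's and R2's payoffs gives −11q + 6 = 2q − 3 ⇒ q = 9/13.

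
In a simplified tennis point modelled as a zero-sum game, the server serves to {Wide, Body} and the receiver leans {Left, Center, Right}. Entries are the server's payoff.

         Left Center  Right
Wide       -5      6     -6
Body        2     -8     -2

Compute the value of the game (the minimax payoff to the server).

Row minima: Wide → -6, Body → -8; maximin = -6.
Column maxima: Left → 2, Center → 6, Right → -2; minimax = -2.
-6 ≠ -2, so there is no saddle point; optimal play is mixed.
Left is strictly dominated by Right (it gives the server strictly more in every row), so the receiver never plays it.
On the remaining 2×2 (Wide, Body vs Center, Right):
Let the server play Wide with probability p. Expected payoff against Center: 6p + (-8)(1−p) = 14p − 8; against Right: (-6)p + (-2)(1−p) = −4p − 2.
Setting these equal: 14p − 8 = −4p − 2 ⇒ 18p = 6 ⇒ p = 1/3, and the value is (14)·(1/3) − 8 = -10/3.
For the receiver: with q = P(Center), equating Wide's and Body's payoffs gives 12q − 6 = −6q − 2 ⇒ q = 2/9.

-10/3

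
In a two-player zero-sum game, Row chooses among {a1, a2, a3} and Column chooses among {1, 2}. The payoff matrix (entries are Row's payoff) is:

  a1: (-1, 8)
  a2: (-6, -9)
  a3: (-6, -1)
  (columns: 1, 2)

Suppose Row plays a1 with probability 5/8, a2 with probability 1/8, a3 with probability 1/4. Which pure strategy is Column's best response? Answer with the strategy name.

1

If Column plays 1, Row's expected payoff is (5/8)·(-1) + (1/8)·(-6) + (1/4)·(-6) = -23/8.
If Column plays 2, Row's expected payoff is (5/8)·8 + (1/8)·(-9) + (1/4)·(-1) = 29/8.
Column minimizes Row's payoff; the smallest is -23/8, so the best response is 1.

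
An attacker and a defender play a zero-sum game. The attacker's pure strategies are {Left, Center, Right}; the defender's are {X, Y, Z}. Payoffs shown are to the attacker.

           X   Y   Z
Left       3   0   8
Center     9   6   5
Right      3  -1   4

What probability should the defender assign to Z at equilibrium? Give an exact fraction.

2/3

Row minima: Left → 0, Center → 5, Right → -1; maximin = 5.
Column maxima: X → 9, Y → 6, Z → 8; minimax = 6.
5 ≠ 6, so there is no saddle point; optimal play is mixed.
Right is strictly dominated by Center, so the attacker never plays it.
X is strictly dominated by Y (it gives the attacker strictly more in every row), so the defender never plays it.
On the remaining 2×2 (Left, Center vs Y, Z):
Let the attacker play Left with probability p. Expected payoff against Y: 0p + 6(1−p) = −6p + 6; against Z: 8p + 5(1−p) = 3p + 5.
Setting these equal: −6p + 6 = 3p + 5 ⇒ −9p = -1 ⇒ p = 1/9, and the value is (-6)·(1/9) + 6 = 16/3.
For the defender: with q = P(Y), equating Left's and Center's payoffs gives −8q + 8 = q + 5 ⇒ q = 1/3.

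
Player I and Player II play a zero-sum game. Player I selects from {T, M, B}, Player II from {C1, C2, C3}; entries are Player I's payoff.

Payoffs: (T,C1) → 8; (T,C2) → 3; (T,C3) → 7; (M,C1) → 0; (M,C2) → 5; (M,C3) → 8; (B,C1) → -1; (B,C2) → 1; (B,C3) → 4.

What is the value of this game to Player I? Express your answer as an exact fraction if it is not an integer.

Row minima: T → 3, M → 0, B → -1; maximin = 3.
Column maxima: C1 → 8, C2 → 5, C3 → 8; minimax = 5.
3 ≠ 5, so there is no saddle point; optimal play is mixed.
B is strictly dominated by T, so Player I never plays it.
C3 is strictly dominated by C2 (it gives Player I strictly more in every row), so Player II never plays it.
On the remaining 2×2 (T, M vs C1, C2):
Let Player I play T with probability p. Expected payoff against C1: 8p + 0(1−p) = 8p; against C2: 3p + 5(1−p) = −2p + 5.
Setting these equal: 8p = −2p + 5 ⇒ 10p = 5 ⇒ p = 1/2, and the value is (8)·(1/2) = 4.
For Player II: with q = P(C1), equating T's and M's payoffs gives 5q + 3 = −5q + 5 ⇒ q = 1/5.

4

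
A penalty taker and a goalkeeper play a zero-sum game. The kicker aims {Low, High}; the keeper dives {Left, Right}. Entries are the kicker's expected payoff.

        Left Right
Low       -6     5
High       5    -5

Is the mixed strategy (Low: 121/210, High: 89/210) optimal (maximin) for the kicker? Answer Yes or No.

Against Left this mix gives (121/210)·(-6) + (89/210)·5 = -281/210.
Against Right this mix gives (121/210)·5 + (89/210)·(-5) = 16/21.
The keeper will play Left, holding the kicker to -281/210. Shifting weight toward the row that does better against Left would raise this floor (the equalizing mix achieves -5/21 against both Left and Right), so the proposed strategy is not optimal.

No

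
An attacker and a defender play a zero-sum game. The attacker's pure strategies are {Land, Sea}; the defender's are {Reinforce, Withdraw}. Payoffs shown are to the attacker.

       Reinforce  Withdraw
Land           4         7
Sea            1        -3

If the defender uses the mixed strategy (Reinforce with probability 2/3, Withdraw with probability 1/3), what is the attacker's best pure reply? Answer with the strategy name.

Expected payoff of Land: (2/3)·4 + (1/3)·7 = 5.
Expected payoff of Sea: (2/3)·1 + (1/3)·(-3) = -1/3.
The largest is 5, so the attacker's best response is Land.

Land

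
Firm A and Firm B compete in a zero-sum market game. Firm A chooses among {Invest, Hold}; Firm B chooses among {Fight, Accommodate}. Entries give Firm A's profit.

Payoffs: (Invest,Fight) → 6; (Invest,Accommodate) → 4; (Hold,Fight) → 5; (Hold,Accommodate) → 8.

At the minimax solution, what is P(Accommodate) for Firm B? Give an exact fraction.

1/5

Row minima: Invest → 4, Hold → 5; maximin = 5.
Column maxima: Fight → 6, Accommodate → 8; minimax = 6.
5 ≠ 6, so there is no saddle point; optimal play is mixed.
Let Firm A play Invest with probability p. Expected payoff against Fight: 6p + 5(1−p) = p + 5; against Accommodate: 4p + 8(1−p) = −4p + 8.
Setting these equal: p + 5 = −4p + 8 ⇒ 5p = 3 ⇒ p = 3/5, and the value is (1)·(3/5) + 5 = 28/5.
For Firm B: with q = P(Fight), equating Invest's and Hold's payoffs gives 2q + 4 = −3q + 8 ⇒ q = 4/5.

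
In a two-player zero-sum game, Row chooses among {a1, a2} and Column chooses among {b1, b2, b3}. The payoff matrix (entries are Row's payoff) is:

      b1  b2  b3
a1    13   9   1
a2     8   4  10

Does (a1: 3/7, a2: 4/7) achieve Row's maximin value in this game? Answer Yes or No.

Against b1 this mix gives (3/7)·13 + (4/7)·8 = 71/7.
Against b2 this mix gives (3/7)·9 + (4/7)·4 = 43/7.
Against b3 this mix gives (3/7)·1 + (4/7)·10 = 43/7.
All of Column's active replies (b2, b3) yield 43/7, and no column does worse for Row. The mix makes Column indifferent and guarantees 43/7, so it is optimal.

Yes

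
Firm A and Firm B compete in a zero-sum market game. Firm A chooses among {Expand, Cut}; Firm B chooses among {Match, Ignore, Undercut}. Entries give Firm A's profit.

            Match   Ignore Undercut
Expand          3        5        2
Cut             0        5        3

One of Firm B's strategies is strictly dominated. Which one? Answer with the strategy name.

Ignore

Match holds Firm A's payoff strictly below Ignore in every row: 3 < 5, 0 < 5.
So Ignore is strictly dominated for Firm B.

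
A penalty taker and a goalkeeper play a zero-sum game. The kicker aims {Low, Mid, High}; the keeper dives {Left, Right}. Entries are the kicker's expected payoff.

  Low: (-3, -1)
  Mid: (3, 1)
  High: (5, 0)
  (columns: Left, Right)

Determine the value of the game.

Row minima: Low → -3, Mid → 1, High → 0; maximin = 1.
Column maxima: Left → 5, Right → 1; minimax = 1.
Since maximin = minimax = 1, there is a saddle point and the value is 1.

1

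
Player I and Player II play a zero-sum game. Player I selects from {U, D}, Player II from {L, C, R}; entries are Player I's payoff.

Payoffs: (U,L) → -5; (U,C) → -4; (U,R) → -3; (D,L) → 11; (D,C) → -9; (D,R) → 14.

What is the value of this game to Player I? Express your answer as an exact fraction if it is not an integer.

Row minima: U → -5, D → -9; maximin = -5.
Column maxima: L → 11, C → -4, R → 14; minimax = -4.
-5 ≠ -4, so there is no saddle point; optimal play is mixed.
R is strictly dominated by L (it gives Player I strictly more in every row), so Player II never plays it.
On the remaining 2×2 (U, D vs L, C):
Let Player I play U with probability p. Expected payoff against L: (-5)p + 11(1−p) = −16p + 11; against C: (-4)p + (-9)(1−p) = 5p − 9.
Setting these equal: −16p + 11 = 5p − 9 ⇒ −21p = -20 ⇒ p = 20/21, and the value is (-16)·(20/21) + 11 = -89/21.
For Player II: with q = P(L), equating U's and D's payoffs gives −q − 4 = 20q − 9 ⇒ q = 5/21.

-89/21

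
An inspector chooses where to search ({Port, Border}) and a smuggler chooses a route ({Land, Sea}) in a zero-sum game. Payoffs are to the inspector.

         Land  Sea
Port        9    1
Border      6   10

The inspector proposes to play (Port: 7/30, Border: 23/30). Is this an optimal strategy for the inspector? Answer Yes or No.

Against Land this mix gives (7/30)·9 + (23/30)·6 = 67/10.
Against Sea this mix gives (7/30)·1 + (23/30)·10 = 79/10.
The smuggler will play Land, holding the inspector to 67/10. Shifting weight toward the row that does better against Land would raise this floor (the equalizing mix achieves 7 against both Land and Sea), so the proposed strategy is not optimal.

No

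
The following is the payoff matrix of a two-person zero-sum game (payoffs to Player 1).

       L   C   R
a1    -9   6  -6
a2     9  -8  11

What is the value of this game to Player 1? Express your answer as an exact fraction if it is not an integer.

-9/16

Row minima: a1 → -9, a2 → -8; maximin = -8.
Column maxima: L → 9, C → 6, R → 11; minimax = 6.
-8 ≠ 6, so there is no saddle point; optimal play is mixed.
R is strictly dominated by L (it gives Player 1 strictly more in every row), so Player 2 never plays it.
On the remaining 2×2 (a1, a2 vs L, C):
Let Player 1 play a1 with probability p. Expected payoff against L: (-9)p + 9(1−p) = −18p + 9; against C: 6p + (-8)(1−p) = 14p − 8.
Setting these equal: −18p + 9 = 14p − 8 ⇒ −32p = -17 ⇒ p = 17/32, and the value is (-18)·(17/32) + 9 = -9/16.
For Player 2: with q = P(L), equating a1's and a2's payoffs gives −15q + 6 = 17q − 8 ⇒ q = 7/16.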